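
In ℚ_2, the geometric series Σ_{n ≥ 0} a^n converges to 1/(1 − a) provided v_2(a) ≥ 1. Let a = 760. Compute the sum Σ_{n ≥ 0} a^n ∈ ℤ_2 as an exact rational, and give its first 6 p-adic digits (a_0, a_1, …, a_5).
Σ a^n = 1/(1 − a) = -1/759;  first 6 digits = (1, 0, 0, 1, 1, 1)

v_2(a) = 3 ≥ 1, so the series converges in ℤ_2 to 1/(1 − a) = 1/(1 − 760) = -1/759. Expand this rational in ℤ_2: compute digits iteratively via d_i = x_i mod 2, x_{i+1} = (x_i − d_i)/2. The first 6 digits are (1, 0, 0, 1, 1, 1).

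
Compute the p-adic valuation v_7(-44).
v_7(-44) = 0

v_7(n) is the largest exponent k such that 7^k divides n. Factor out: -44 = -7^0 · 44. (Sign doesn't affect v_p.) So v_7(-44) = 0.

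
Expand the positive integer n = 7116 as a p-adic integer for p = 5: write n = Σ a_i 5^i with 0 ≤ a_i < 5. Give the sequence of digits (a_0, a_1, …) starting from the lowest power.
(a_0, a_1, …) = (1, 3, 4, 1, 1, 2)

Repeated division by 5 gives the digits low-to-high: 7116 = 1 + 3·5^1 + 4·5^2 + 1·5^3 + 1·5^4 + 2·5^5. Digit sequence: (1, 3, 4, 1, 1, 2).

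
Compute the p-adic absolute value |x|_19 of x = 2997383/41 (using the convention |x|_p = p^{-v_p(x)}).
|2997383/41|_19 = 1/130321

Step 1 — compute v_19(x) by factoring powers of 19 out of the numerator and denominator: v_19(2997383/41) = 4. Step 2 — apply |x|_p = p^{-v_p(x)} = 19^{-4} = 1/130321.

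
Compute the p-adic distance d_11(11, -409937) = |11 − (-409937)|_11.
d_11(11, -409937) = 1/14641

Step 1 — x − y = 11 − (-409937) = 409948. Step 2 — v_11(409948) = 4 (factor: 409948 = (11^4 · 28); the sign does not affect v_p). Step 3 — |x − y|_11 = 11^{-4} = 1/14641.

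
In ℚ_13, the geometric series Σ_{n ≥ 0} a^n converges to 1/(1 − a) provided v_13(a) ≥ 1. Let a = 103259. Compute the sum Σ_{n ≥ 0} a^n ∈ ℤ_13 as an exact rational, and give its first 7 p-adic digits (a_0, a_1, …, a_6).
Σ a^n = 1/(1 − a) = -1/103258;  first 7 digits = (1, 0, 0, 8, 3, 0, 12)

v_13(a) = 3 ≥ 1, so the series converges in ℤ_13 to 1/(1 − a) = 1/(1 − 103259) = -1/103258. Expand this rational in ℤ_13: compute digits iteratively via d_i = x_i mod 13, x_{i+1} = (x_i − d_i)/13. The first 7 digits are (1, 0, 0, 8, 3, 0, 12).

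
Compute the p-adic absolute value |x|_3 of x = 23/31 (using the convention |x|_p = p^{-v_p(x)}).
|23/31|_3 = 1

Step 1 — compute v_3(x) by factoring powers of 3 out of the numerator and denominator: v_3(23/31) = 0. Step 2 — apply |x|_p = p^{-v_p(x)} = 3^{0} = 1.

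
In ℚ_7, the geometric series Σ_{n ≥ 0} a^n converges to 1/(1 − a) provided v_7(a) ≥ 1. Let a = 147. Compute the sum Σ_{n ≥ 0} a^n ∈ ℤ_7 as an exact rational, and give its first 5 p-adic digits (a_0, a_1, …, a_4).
Σ a^n = 1/(1 − a) = -1/146;  first 5 digits = (1, 0, 3, 0, 2)

v_7(a) = 2 ≥ 1, so the series converges in ℤ_7 to 1/(1 − a) = 1/(1 − 147) = -1/146. Expand this rational in ℤ_7: compute digits iteratively via d_i = x_i mod 7, x_{i+1} = (x_i − d_i)/7. The first 5 digits are (1, 0, 3, 0, 2).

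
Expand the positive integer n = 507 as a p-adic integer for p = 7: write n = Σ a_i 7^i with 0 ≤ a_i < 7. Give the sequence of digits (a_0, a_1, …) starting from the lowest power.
(a_0, a_1, …) = (3, 2, 3, 1)

Repeated division by 7 gives the digits low-to-high: 507 = 3 + 2·7^1 + 3·7^2 + 1·7^3. Digit sequence: (3, 2, 3, 1).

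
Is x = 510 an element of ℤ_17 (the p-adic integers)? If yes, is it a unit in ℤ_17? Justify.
x ∈ ℤ_17 but not a unit; v_17(x) = 1 > 0

ℤ_17 = {x ∈ ℚ_17 : v_17(x) ≥ 0} and ℤ_17^× = {x ∈ ℤ_17 : v_17(x) = 0}. Here v_17(510) = v_17(num) − v_17(den) = 1; compare against these criteria.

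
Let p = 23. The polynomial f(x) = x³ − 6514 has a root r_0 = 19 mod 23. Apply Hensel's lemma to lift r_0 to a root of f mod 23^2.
r_1 = 111 (mod 529)

Hensel: r_{i+1} = r_i − f(r_i)/f′(r_i) mod 23^{i+2}, where f′(x) = 3x². Iterate:
  r_0 = 19 (mod 23)
  r_1 = 111 (mod 529)
Final: r = 111 with f(r) ≡ 0 mod 23^2.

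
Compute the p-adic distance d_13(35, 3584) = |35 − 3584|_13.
d_13(35, 3584) = 1/169

Step 1 — x − y = 35 − 3584 = -3549. Step 2 — v_13(-3549) = 2 (factor: -3549 = −(13^2 · 21); the sign does not affect v_p). Step 3 — |x − y|_13 = 13^{-2} = 1/169.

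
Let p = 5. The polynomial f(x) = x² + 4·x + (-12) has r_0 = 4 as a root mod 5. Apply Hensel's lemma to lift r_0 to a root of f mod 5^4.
r_3 = 619 (mod 625)

Hensel: r_{i+1} = r_i − f(r_i)·(f′(r_i))^{-1} mod 5^{i+2}, f′(x) = 2x + 4. Iterate:
  r_0 = 4 (mod 5)
  r_1 = 19 (mod 25)
  r_2 = 119 (mod 125)
  r_3 = 619 (mod 625)
Final: r = 619 satisfies f(r) ≡ 0 mod 5^4.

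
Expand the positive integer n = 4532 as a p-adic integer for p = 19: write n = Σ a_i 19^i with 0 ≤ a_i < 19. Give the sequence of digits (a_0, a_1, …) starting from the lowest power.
(a_0, a_1, …) = (10, 10, 12)

Repeated division by 19 gives the digits low-to-high: 4532 = 10 + 10·19^1 + 12·19^2. Digit sequence: (10, 10, 12).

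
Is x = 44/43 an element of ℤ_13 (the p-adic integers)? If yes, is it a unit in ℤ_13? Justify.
x ∈ ℤ_13^× (unit); v_13(x) = 0

ℤ_13 = {x ∈ ℚ_13 : v_13(x) ≥ 0} and ℤ_13^× = {x ∈ ℤ_13 : v_13(x) = 0}. Here v_13(44/43) = v_13(num) − v_13(den) = 0; compare against these criteria.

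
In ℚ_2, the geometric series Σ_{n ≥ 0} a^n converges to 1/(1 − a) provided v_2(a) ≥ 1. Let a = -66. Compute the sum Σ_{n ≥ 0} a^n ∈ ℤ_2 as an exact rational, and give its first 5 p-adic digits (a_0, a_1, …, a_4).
Σ a^n = 1/(1 − a) = 1/67;  first 5 digits = (1, 1, 0, 1, 0)

v_2(a) = 1 ≥ 1, so the series converges in ℤ_2 to 1/(1 − a) = 1/(1 − (-66)) = 1/67. Expand this rational in ℤ_2: compute digits iteratively via d_i = x_i mod 2, x_{i+1} = (x_i − d_i)/2. The first 5 digits are (1, 1, 0, 1, 0).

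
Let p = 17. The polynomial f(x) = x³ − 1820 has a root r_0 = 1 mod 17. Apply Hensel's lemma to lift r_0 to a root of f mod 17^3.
r_2 = 2534 (mod 4913)

Hensel: r_{i+1} = r_i − f(r_i)/f′(r_i) mod 17^{i+2}, where f′(x) = 3x². Iterate:
  r_0 = 1 (mod 17)
  r_1 = 222 (mod 289)
  r_2 = 2534 (mod 4913)
Final: r = 2534 with f(r) ≡ 0 mod 17^3.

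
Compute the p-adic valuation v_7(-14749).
v_7(-14749) = 3

v_7(n) is the largest exponent k such that 7^k divides n. Factor out: -14749 = -7^3 · 43. (Sign doesn't affect v_p.) So v_7(-14749) = 3.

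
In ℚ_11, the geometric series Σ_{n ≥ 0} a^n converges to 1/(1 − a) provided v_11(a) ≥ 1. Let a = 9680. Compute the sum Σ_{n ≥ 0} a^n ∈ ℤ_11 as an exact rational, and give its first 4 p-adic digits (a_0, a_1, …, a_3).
Σ a^n = 1/(1 − a) = -1/9679;  first 4 digits = (1, 0, 3, 7)

v_11(a) = 2 ≥ 1, so the series converges in ℤ_11 to 1/(1 − a) = 1/(1 − 9680) = -1/9679. Expand this rational in ℤ_11: compute digits iteratively via d_i = x_i mod 11, x_{i+1} = (x_i − d_i)/11. The first 4 digits are (1, 0, 3, 7).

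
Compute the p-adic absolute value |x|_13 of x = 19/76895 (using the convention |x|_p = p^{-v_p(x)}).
|19/76895|_13 = 2197

Step 1 — compute v_13(x) by factoring powers of 13 out of the numerator and denominator: v_13(19/76895) = -3. Step 2 — apply |x|_p = p^{-v_p(x)} = 13^{3} = 2197.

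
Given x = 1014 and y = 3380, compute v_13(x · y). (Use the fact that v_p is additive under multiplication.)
v_13(3427320) = 4

v_p(x) = 2 (factor: 1014 = 13^2 · 6); v_p(y) = 2 (factor: 3380 = 13^2 · 20). Additivity: v_p(xy) = v_p(x) + v_p(y) = 2 + 2 = 4. (Direct check: xy = 3427320 = 13^4 · (120).)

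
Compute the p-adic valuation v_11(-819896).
v_11(-819896) = 4

v_11(n) is the largest exponent k such that 11^k divides n. Factor out: -819896 = -11^4 · 56. (Sign doesn't affect v_p.) So v_11(-819896) = 4.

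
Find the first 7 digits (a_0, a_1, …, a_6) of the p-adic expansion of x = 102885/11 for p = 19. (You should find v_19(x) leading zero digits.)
(a_0, …, a_6) = (0, 0, 0, 10, 3, 5, 17)

v_19(102885/11) = 3, so a_0 = ... = a_2 = 0. Factor out: x = 19^3 · u with u = 15/11 a unit in ℤ_19. Expand u iteratively via a_{v+i} = u_i mod 19, u_{i+1} = (u_i − a_{v+i})/19:
  u_0 = 15/11;  a_3 = 10;  u_1 = (u_0 − 10)/19 = -5/11
  u_1 = -5/11;  a_4 = 3;  u_2 = (u_1 − 3)/19 = -2/11
  u_2 = -2/11;  a_5 = 5;  u_3 = (u_2 − 5)/19 = -3/11
  u_3 = -3/11;  a_6 = 17;  u_4 = (u_3 − 17)/19 = -10/11
Digits: (0, 0, 0, 10, 3, 5, 17).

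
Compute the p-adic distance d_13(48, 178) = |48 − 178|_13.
d_13(48, 178) = 1/13

Step 1 — x − y = 48 − 178 = -130. Step 2 — v_13(-130) = 1 (factor: -130 = −(13^1 · 10); the sign does not affect v_p). Step 3 — |x − y|_13 = 13^{-1} = 1/13.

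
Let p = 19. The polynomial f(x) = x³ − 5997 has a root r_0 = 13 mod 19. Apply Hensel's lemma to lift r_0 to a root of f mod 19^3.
r_2 = 1666 (mod 6859)

Hensel: r_{i+1} = r_i − f(r_i)/f′(r_i) mod 19^{i+2}, where f′(x) = 3x². Iterate:
  r_0 = 13 (mod 19)
  r_1 = 222 (mod 361)
  r_2 = 1666 (mod 6859)
Final: r = 1666 with f(r) ≡ 0 mod 19^3.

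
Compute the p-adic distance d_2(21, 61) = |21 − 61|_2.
d_2(21, 61) = 1/8

Step 1 — x − y = 21 − 61 = -40. Step 2 — v_2(-40) = 3 (factor: -40 = −(2^3 · 5); the sign does not affect v_p). Step 3 — |x − y|_2 = 2^{-3} = 1/8.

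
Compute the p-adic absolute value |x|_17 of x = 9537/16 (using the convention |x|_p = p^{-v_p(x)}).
|9537/16|_17 = 1/289

Step 1 — compute v_17(x) by factoring powers of 17 out of the numerator and denominator: v_17(9537/16) = 2. Step 2 — apply |x|_p = p^{-v_p(x)} = 17^{-2} = 1/289.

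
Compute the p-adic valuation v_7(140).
v_7(140) = 1

v_7(n) is the largest exponent k such that 7^k divides n. Factor out: 140 = 7^1 · 20. (Sign doesn't affect v_p.) So v_7(140) = 1.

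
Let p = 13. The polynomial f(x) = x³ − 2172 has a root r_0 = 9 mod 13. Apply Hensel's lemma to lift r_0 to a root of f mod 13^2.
r_1 = 113 (mod 169)

Hensel: r_{i+1} = r_i − f(r_i)/f′(r_i) mod 13^{i+2}, where f′(x) = 3x². Iterate:
  r_0 = 9 (mod 13)
  r_1 = 113 (mod 169)
Final: r = 113 with f(r) ≡ 0 mod 13^2.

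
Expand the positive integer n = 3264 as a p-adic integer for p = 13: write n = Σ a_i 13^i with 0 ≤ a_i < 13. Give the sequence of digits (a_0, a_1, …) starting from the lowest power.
(a_0, a_1, …) = (1, 4, 6, 1)

Repeated division by 13 gives the digits low-to-high: 3264 = 1 + 4·13^1 + 6·13^2 + 1·13^3. Digit sequence: (1, 4, 6, 1).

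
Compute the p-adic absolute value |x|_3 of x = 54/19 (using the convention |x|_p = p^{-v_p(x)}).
|54/19|_3 = 1/27

Step 1 — compute v_3(x) by factoring powers of 3 out of the numerator and denominator: v_3(54/19) = 3. Step 2 — apply |x|_p = p^{-v_p(x)} = 3^{-3} = 1/27.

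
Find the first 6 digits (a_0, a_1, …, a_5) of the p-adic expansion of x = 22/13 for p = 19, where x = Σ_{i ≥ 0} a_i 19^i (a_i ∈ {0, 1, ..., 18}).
(a_0, …, a_5) = (9, 4, 10, 17, 2, 13)

v_19(22/13) = 0 (numerator and denominator both coprime to 19), so x ∈ ℤ_19^×. Compute digits iteratively via a_i = x_i mod 19, x_{i+1} = (x_i − a_i)/19, with x_0 = x:
  x_0 = 22/13;  a_0 = 9;  x_1 = (x_0 − 9)/19 = -5/13
  x_1 = -5/13;  a_1 = 4;  x_2 = (x_1 − 4)/19 = -3/13
  x_2 = -3/13;  a_2 = 10;  x_3 = (x_2 − 10)/19 = -7/13
  x_3 = -7/13;  a_3 = 17;  x_4 = (x_3 − 17)/19 = -12/13
  x_4 = -12/13;  a_4 = 2;  x_5 = (x_4 − 2)/19 = -2/13
  x_5 = -2/13;  a_5 = 13;  x_6 = (x_5 − 13)/19 = -9/13
Digits: (9, 4, 10, 17, 2, 13).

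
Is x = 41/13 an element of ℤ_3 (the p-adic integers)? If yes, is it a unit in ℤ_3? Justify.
x ∈ ℤ_3^× (unit); v_3(x) = 0

ℤ_3 = {x ∈ ℚ_3 : v_3(x) ≥ 0} and ℤ_3^× = {x ∈ ℤ_3 : v_3(x) = 0}. Here v_3(41/13) = v_3(num) − v_3(den) = 0; compare against these criteria.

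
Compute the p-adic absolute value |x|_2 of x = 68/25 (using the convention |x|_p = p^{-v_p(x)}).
|68/25|_2 = 1/4

Step 1 — compute v_2(x) by factoring powers of 2 out of the numerator and denominator: v_2(68/25) = 2. Step 2 — apply |x|_p = p^{-v_p(x)} = 2^{-2} = 1/4.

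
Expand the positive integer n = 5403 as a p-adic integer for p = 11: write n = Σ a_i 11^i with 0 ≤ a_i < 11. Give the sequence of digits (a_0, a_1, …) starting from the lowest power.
(a_0, a_1, …) = (2, 7, 0, 4)

Repeated division by 11 gives the digits low-to-high: 5403 = 2 + 7·11^1 + 4·11^3. Digit sequence: (2, 7, 0, 4).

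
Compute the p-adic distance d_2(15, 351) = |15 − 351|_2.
d_2(15, 351) = 1/16

Step 1 — x − y = 15 − 351 = -336. Step 2 — v_2(-336) = 4 (factor: -336 = −(2^4 · 21); the sign does not affect v_p). Step 3 — |x − y|_2 = 2^{-4} = 1/16.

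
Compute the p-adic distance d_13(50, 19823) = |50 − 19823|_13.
d_13(50, 19823) = 1/2197

Step 1 — x − y = 50 − 19823 = -19773. Step 2 — v_13(-19773) = 3 (factor: -19773 = −(13^3 · 9); the sign does not affect v_p). Step 3 — |x − y|_13 = 13^{-3} = 1/2197.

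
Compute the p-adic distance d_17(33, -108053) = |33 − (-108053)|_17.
d_17(33, -108053) = 1/4913

Step 1 — x − y = 33 − (-108053) = 108086. Step 2 — v_17(108086) = 3 (factor: 108086 = (17^3 · 22); the sign does not affect v_p). Step 3 — |x − y|_17 = 17^{-3} = 1/4913.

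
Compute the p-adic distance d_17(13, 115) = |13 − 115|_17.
d_17(13, 115) = 1/17

Step 1 — x − y = 13 − 115 = -102. Step 2 — v_17(-102) = 1 (factor: -102 = −(17^1 · 6); the sign does not affect v_p). Step 3 — |x − y|_17 = 17^{-1} = 1/17.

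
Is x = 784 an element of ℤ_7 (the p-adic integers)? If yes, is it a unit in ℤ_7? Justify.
x ∈ ℤ_7 but not a unit; v_7(x) = 2 > 0

ℤ_7 = {x ∈ ℚ_7 : v_7(x) ≥ 0} and ℤ_7^× = {x ∈ ℤ_7 : v_7(x) = 0}. Here v_7(784) = v_7(num) − v_7(den) = 2; compare against these criteria.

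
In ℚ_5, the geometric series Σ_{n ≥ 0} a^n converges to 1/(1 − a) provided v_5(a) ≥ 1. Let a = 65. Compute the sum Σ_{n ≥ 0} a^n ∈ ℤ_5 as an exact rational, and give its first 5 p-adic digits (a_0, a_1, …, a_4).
Σ a^n = 1/(1 − a) = -1/64;  first 5 digits = (1, 3, 1, 1, 2)

v_5(a) = 1 ≥ 1, so the series converges in ℤ_5 to 1/(1 − a) = 1/(1 − 65) = -1/64. Expand this rational in ℤ_5: compute digits iteratively via d_i = x_i mod 5, x_{i+1} = (x_i − d_i)/5. The first 5 digits are (1, 3, 1, 1, 2).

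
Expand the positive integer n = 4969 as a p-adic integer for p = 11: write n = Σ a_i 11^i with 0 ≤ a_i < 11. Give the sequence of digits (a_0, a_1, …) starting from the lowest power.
(a_0, a_1, …) = (8, 0, 8, 3)

Repeated division by 11 gives the digits low-to-high: 4969 = 8 + 8·11^2 + 3·11^3. Digit sequence: (8, 0, 8, 3).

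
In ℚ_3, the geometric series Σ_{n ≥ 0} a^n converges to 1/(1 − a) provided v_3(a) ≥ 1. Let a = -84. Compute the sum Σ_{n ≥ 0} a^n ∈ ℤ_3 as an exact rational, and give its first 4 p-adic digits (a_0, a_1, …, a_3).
Σ a^n = 1/(1 − a) = 1/85;  first 4 digits = (1, 2, 0, 2)

v_3(a) = 1 ≥ 1, so the series converges in ℤ_3 to 1/(1 − a) = 1/(1 − (-84)) = 1/85. Expand this rational in ℤ_3: compute digits iteratively via d_i = x_i mod 3, x_{i+1} = (x_i − d_i)/3. The first 4 digits are (1, 2, 0, 2).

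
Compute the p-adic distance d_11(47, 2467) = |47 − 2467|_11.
d_11(47, 2467) = 1/121

Step 1 — x − y = 47 − 2467 = -2420. Step 2 — v_11(-2420) = 2 (factor: -2420 = −(11^2 · 20); the sign does not affect v_p). Step 3 — |x − y|_11 = 11^{-2} = 1/121.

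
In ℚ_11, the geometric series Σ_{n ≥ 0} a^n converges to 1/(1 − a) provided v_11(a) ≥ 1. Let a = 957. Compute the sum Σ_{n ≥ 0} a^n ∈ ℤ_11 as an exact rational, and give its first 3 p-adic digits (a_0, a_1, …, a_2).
Σ a^n = 1/(1 − a) = -1/956;  first 3 digits = (1, 10, 8)

v_11(a) = 1 ≥ 1, so the series converges in ℤ_11 to 1/(1 − a) = 1/(1 − 957) = -1/956. Expand this rational in ℤ_11: compute digits iteratively via d_i = x_i mod 11, x_{i+1} = (x_i − d_i)/11. The first 3 digits are (1, 10, 8).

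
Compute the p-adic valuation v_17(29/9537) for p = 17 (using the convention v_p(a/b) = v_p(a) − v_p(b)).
v_17(29/9537) = -2

Factor powers of 17 from the numerator and denominator of the reduced fraction: 29 = 17^0 · 29 and 9537 = 17^2 · 33. Apply v_p(a/b) = v_p(a) − v_p(b): v_17(29/9537) = 0 − 2 = -2.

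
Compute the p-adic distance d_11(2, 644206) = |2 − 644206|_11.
d_11(2, 644206) = 1/161051

Step 1 — x − y = 2 − 644206 = -644204. Step 2 — v_11(-644204) = 5 (factor: -644204 = −(11^5 · 4); the sign does not affect v_p). Step 3 — |x − y|_11 = 11^{-5} = 1/161051.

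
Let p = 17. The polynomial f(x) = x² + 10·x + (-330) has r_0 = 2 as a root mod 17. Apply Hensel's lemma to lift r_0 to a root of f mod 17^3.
r_2 = 2790 (mod 4913)

Hensel: r_{i+1} = r_i − f(r_i)·(f′(r_i))^{-1} mod 17^{i+2}, f′(x) = 2x + 10. Iterate:
  r_0 = 2 (mod 17)
  r_1 = 189 (mod 289)
  r_2 = 2790 (mod 4913)
Final: r = 2790 satisfies f(r) ≡ 0 mod 17^3.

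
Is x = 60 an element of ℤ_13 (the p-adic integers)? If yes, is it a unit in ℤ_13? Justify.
x ∈ ℤ_13^× (unit); v_13(x) = 0

ℤ_13 = {x ∈ ℚ_13 : v_13(x) ≥ 0} and ℤ_13^× = {x ∈ ℤ_13 : v_13(x) = 0}. Here v_13(60) = v_13(num) − v_13(den) = 0; compare against these criteria.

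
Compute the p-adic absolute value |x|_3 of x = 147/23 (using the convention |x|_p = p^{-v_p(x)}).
|147/23|_3 = 1/3

Step 1 — compute v_3(x) by factoring powers of 3 out of the numerator and denominator: v_3(147/23) = 1. Step 2 — apply |x|_p = p^{-v_p(x)} = 3^{-1} = 1/3.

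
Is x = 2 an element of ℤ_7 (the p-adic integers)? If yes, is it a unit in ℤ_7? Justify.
x ∈ ℤ_7^× (unit); v_7(x) = 0

ℤ_7 = {x ∈ ℚ_7 : v_7(x) ≥ 0} and ℤ_7^× = {x ∈ ℤ_7 : v_7(x) = 0}. Here v_7(2) = v_7(num) − v_7(den) = 0; compare against these criteria.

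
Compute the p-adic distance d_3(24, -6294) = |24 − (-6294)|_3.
d_3(24, -6294) = 1/243

Step 1 — x − y = 24 − (-6294) = 6318. Step 2 — v_3(6318) = 5 (factor: 6318 = (3^5 · 26); the sign does not affect v_p). Step 3 — |x − y|_3 = 3^{-5} = 1/243.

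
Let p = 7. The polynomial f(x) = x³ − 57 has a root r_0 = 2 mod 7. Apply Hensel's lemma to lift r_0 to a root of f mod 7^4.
r_3 = 2207 (mod 2401)

Hensel: r_{i+1} = r_i − f(r_i)/f′(r_i) mod 7^{i+2}, where f′(x) = 3x². Iterate:
  r_0 = 2 (mod 7)
  r_1 = 2 (mod 49)
  r_2 = 149 (mod 343)
  r_3 = 2207 (mod 2401)
Final: r = 2207 with f(r) ≡ 0 mod 7^4.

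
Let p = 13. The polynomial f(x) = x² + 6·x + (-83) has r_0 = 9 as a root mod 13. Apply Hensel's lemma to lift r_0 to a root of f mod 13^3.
r_2 = 711 (mod 2197)

Hensel: r_{i+1} = r_i − f(r_i)·(f′(r_i))^{-1} mod 13^{i+2}, f′(x) = 2x + 6. Iterate:
  r_0 = 9 (mod 13)
  r_1 = 35 (mod 169)
  r_2 = 711 (mod 2197)
Final: r = 711 satisfies f(r) ≡ 0 mod 13^3.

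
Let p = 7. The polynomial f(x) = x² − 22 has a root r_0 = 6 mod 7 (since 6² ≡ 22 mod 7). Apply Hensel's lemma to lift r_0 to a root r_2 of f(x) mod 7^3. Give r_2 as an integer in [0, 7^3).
r_2 = 258 (mod 343)

Hensel's recurrence: r_{i+1} = r_i − f(r_i)·(f′(r_i))^{-1} mod 7^{i+2}, with f′(x) = 2x. Iterate:
  r_0 = 6 (mod 7)
  r_1 = 13 (mod 49)
  r_2 = 258 (mod 343)
Final: r_2 = 258, and one checks f(r_2) ≡ 0 mod 7^3.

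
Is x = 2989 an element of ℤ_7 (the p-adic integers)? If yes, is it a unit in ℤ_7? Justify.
x ∈ ℤ_7 but not a unit; v_7(x) = 2 > 0

ℤ_7 = {x ∈ ℚ_7 : v_7(x) ≥ 0} and ℤ_7^× = {x ∈ ℤ_7 : v_7(x) = 0}. Here v_7(2989) = v_7(num) − v_7(den) = 2; compare against these criteria.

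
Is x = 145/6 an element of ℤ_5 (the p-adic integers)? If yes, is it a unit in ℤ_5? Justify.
x ∈ ℤ_5 but not a unit; v_5(x) = 1 > 0

ℤ_5 = {x ∈ ℚ_5 : v_5(x) ≥ 0} and ℤ_5^× = {x ∈ ℤ_5 : v_5(x) = 0}. Here v_5(145/6) = v_5(num) − v_5(den) = 1; compare against these criteria.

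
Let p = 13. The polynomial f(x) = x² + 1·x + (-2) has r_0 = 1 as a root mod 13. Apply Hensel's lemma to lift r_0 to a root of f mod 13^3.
r_2 = 1 (mod 2197)

Hensel: r_{i+1} = r_i − f(r_i)·(f′(r_i))^{-1} mod 13^{i+2}, f′(x) = 2x + 1. Iterate:
  r_0 = 1 (mod 13)
  r_1 = 1 (mod 169)
  r_2 = 1 (mod 2197)
Final: r = 1 satisfies f(r) ≡ 0 mod 13^3.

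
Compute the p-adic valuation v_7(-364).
v_7(-364) = 1

v_7(n) is the largest exponent k such that 7^k divides n. Factor out: -364 = -7^1 · 52. (Sign doesn't affect v_p.) So v_7(-364) = 1.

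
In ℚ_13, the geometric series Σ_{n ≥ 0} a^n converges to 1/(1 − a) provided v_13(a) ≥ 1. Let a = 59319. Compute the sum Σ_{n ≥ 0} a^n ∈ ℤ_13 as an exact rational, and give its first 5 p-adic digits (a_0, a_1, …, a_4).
Σ a^n = 1/(1 − a) = -1/59318;  first 5 digits = (1, 0, 0, 1, 2)

v_13(a) = 3 ≥ 1, so the series converges in ℤ_13 to 1/(1 − a) = 1/(1 − 59319) = -1/59318. Expand this rational in ℤ_13: compute digits iteratively via d_i = x_i mod 13, x_{i+1} = (x_i − d_i)/13. The first 5 digits are (1, 0, 0, 1, 2).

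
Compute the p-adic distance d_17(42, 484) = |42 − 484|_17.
d_17(42, 484) = 1/17

Step 1 — x − y = 42 − 484 = -442. Step 2 — v_17(-442) = 1 (factor: -442 = −(17^1 · 26); the sign does not affect v_p). Step 3 — |x − y|_17 = 17^{-1} = 1/17.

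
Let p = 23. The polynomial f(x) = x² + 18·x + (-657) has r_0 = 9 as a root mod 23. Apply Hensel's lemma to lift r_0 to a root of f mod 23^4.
r_3 = 174326 (mod 279841)

Hensel: r_{i+1} = r_i − f(r_i)·(f′(r_i))^{-1} mod 23^{i+2}, f′(x) = 2x + 18. Iterate:
  r_0 = 9 (mod 23)
  r_1 = 285 (mod 529)
  r_2 = 3988 (mod 12167)
  r_3 = 174326 (mod 279841)
Final: r = 174326 satisfies f(r) ≡ 0 mod 23^4.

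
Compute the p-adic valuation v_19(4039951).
v_19(4039951) = 4

v_19(n) is the largest exponent k such that 19^k divides n. Factor out: 4039951 = 19^4 · 31. (Sign doesn't affect v_p.) So v_19(4039951) = 4.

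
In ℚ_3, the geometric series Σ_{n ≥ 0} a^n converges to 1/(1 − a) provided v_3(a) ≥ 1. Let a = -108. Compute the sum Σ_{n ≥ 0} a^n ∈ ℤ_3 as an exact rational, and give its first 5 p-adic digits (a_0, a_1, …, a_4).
Σ a^n = 1/(1 − a) = 1/109;  first 5 digits = (1, 0, 0, 2, 1)

v_3(a) = 3 ≥ 1, so the series converges in ℤ_3 to 1/(1 − a) = 1/(1 − (-108)) = 1/109. Expand this rational in ℤ_3: compute digits iteratively via d_i = x_i mod 3, x_{i+1} = (x_i − d_i)/3. The first 5 digits are (1, 0, 0, 2, 1).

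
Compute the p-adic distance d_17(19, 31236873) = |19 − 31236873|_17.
d_17(19, 31236873) = 1/1419857

Step 1 — x − y = 19 − 31236873 = -31236854. Step 2 — v_17(-31236854) = 5 (factor: -31236854 = −(17^5 · 22); the sign does not affect v_p). Step 3 — |x − y|_17 = 17^{-5} = 1/1419857.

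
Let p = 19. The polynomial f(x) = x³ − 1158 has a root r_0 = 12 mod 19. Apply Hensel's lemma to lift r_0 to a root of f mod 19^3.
r_2 = 6263 (mod 6859)

Hensel: r_{i+1} = r_i − f(r_i)/f′(r_i) mod 19^{i+2}, where f′(x) = 3x². Iterate:
  r_0 = 12 (mod 19)
  r_1 = 126 (mod 361)
  r_2 = 6263 (mod 6859)
Final: r = 6263 with f(r) ≡ 0 mod 19^3.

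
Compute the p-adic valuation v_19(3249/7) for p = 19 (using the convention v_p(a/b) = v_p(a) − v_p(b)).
v_19(3249/7) = 2

Factor powers of 19 from the numerator and denominator of the reduced fraction: 3249 = 19^2 · 9 and 7 = 19^0 · 7. Apply v_p(a/b) = v_p(a) − v_p(b): v_19(3249/7) = 2 − 0 = 2.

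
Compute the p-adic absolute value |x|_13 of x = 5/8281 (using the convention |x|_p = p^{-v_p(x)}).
|5/8281|_13 = 169

Step 1 — compute v_13(x) by factoring powers of 13 out of the numerator and denominator: v_13(5/8281) = -2. Step 2 — apply |x|_p = p^{-v_p(x)} = 13^{2} = 169.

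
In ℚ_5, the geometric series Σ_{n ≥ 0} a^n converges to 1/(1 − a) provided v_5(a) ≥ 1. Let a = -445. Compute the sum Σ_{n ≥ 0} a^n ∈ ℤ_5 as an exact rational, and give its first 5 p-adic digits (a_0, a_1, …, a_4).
Σ a^n = 1/(1 − a) = 1/446;  first 5 digits = (1, 1, 3, 1, 3)

v_5(a) = 1 ≥ 1, so the series converges in ℤ_5 to 1/(1 − a) = 1/(1 − (-445)) = 1/446. Expand this rational in ℤ_5: compute digits iteratively via d_i = x_i mod 5, x_{i+1} = (x_i − d_i)/5. The first 5 digits are (1, 1, 3, 1, 3).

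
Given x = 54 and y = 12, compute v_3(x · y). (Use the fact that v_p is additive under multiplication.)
v_3(648) = 4

v_p(x) = 3 (factor: 54 = 3^3 · 2); v_p(y) = 1 (factor: 12 = 3^1 · 4). Additivity: v_p(xy) = v_p(x) + v_p(y) = 3 + 1 = 4. (Direct check: xy = 648 = 3^4 · (8).)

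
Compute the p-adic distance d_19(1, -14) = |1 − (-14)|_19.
d_19(1, -14) = 1

Step 1 — x − y = 1 − (-14) = 15. Step 2 — v_19(15) = 0 (factor: 15 = (19^0 · 15); the sign does not affect v_p). Step 3 — |x − y|_19 = 19^{0} = 1.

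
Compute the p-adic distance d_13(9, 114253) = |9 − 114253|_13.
d_13(9, 114253) = 1/28561

Step 1 — x − y = 9 − 114253 = -114244. Step 2 — v_13(-114244) = 4 (factor: -114244 = −(13^4 · 4); the sign does not affect v_p). Step 3 — |x − y|_13 = 13^{-4} = 1/28561.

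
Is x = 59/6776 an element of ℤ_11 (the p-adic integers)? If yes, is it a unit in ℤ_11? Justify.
x ∉ ℤ_11 (v_11(x) = -2 < 0)

ℤ_11 = {x ∈ ℚ_11 : v_11(x) ≥ 0} and ℤ_11^× = {x ∈ ℤ_11 : v_11(x) = 0}. Here v_11(59/6776) = v_11(num) − v_11(den) = -2; compare against these criteria.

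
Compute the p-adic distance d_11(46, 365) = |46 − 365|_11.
d_11(46, 365) = 1/11

Step 1 — x − y = 46 − 365 = -319. Step 2 — v_11(-319) = 1 (factor: -319 = −(11^1 · 29); the sign does not affect v_p). Step 3 — |x − y|_11 = 11^{-1} = 1/11.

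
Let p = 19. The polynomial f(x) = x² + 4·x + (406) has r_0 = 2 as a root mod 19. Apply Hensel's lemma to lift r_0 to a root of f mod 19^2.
r_1 = 40 (mod 361)

Hensel: r_{i+1} = r_i − f(r_i)·(f′(r_i))^{-1} mod 19^{i+2}, f′(x) = 2x + 4. Iterate:
  r_0 = 2 (mod 19)
  r_1 = 40 (mod 361)
Final: r = 40 satisfies f(r) ≡ 0 mod 19^2.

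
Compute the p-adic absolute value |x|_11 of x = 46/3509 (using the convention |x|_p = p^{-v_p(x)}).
|46/3509|_11 = 121

Step 1 — compute v_11(x) by factoring powers of 11 out of the numerator and denominator: v_11(46/3509) = -2. Step 2 — apply |x|_p = p^{-v_p(x)} = 11^{2} = 121.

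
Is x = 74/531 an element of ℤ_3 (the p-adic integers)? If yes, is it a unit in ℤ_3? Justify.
x ∉ ℤ_3 (v_3(x) = -2 < 0)

ℤ_3 = {x ∈ ℚ_3 : v_3(x) ≥ 0} and ℤ_3^× = {x ∈ ℤ_3 : v_3(x) = 0}. Here v_3(74/531) = v_3(num) − v_3(den) = -2; compare against these criteria.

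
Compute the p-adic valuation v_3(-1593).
v_3(-1593) = 3

v_3(n) is the largest exponent k such that 3^k divides n. Factor out: -1593 = -3^3 · 59. (Sign doesn't affect v_p.) So v_3(-1593) = 3.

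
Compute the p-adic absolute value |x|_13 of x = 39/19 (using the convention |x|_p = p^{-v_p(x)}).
|39/19|_13 = 1/13

Step 1 — compute v_13(x) by factoring powers of 13 out of the numerator and denominator: v_13(39/19) = 1. Step 2 — apply |x|_p = p^{-v_p(x)} = 13^{-1} = 1/13.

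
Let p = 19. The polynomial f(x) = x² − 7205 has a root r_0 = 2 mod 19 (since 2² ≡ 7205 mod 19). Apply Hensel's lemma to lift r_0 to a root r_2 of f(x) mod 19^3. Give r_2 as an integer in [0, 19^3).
r_2 = 6405 (mod 6859)

Hensel's recurrence: r_{i+1} = r_i − f(r_i)·(f′(r_i))^{-1} mod 19^{i+2}, with f′(x) = 2x. Iterate:
  r_0 = 2 (mod 19)
  r_1 = 268 (mod 361)
  r_2 = 6405 (mod 6859)
Final: r_2 = 6405, and one checks f(r_2) ≡ 0 mod 19^3.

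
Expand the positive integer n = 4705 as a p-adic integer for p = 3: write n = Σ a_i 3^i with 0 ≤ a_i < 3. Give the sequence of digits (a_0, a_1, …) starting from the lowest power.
(a_0, a_1, …) = (1, 2, 0, 0, 1, 1, 0, 2)

Repeated division by 3 gives the digits low-to-high: 4705 = 1 + 2·3^1 + 1·3^4 + 1·3^5 + 2·3^7. Digit sequence: (1, 2, 0, 0, 1, 1, 0, 2).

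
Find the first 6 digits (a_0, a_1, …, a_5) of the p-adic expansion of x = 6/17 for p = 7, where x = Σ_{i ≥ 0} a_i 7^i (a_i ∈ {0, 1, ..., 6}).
(a_0, …, a_5) = (2, 1, 6, 2, 0, 2)

v_7(6/17) = 0 (numerator and denominator both coprime to 7), so x ∈ ℤ_7^×. Compute digits iteratively via a_i = x_i mod 7, x_{i+1} = (x_i − a_i)/7, with x_0 = x:
  x_0 = 6/17;  a_0 = 2;  x_1 = (x_0 − 2)/7 = -4/17
  x_1 = -4/17;  a_1 = 1;  x_2 = (x_1 − 1)/7 = -3/17
  x_2 = -3/17;  a_2 = 6;  x_3 = (x_2 − 6)/7 = -15/17
  x_3 = -15/17;  a_3 = 2;  x_4 = (x_3 − 2)/7 = -7/17
  x_4 = -7/17;  a_4 = 0;  x_5 = (x_4 − 0)/7 = -1/17
  x_5 = -1/17;  a_5 = 2;  x_6 = (x_5 − 2)/7 = -5/17
Digits: (2, 1, 6, 2, 0, 2).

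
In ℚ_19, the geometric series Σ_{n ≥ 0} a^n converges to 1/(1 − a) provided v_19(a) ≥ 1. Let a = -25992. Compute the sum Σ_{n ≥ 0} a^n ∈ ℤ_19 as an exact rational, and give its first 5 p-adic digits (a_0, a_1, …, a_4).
Σ a^n = 1/(1 − a) = 1/25993;  first 5 digits = (1, 0, 4, 15, 15)

v_19(a) = 2 ≥ 1, so the series converges in ℤ_19 to 1/(1 − a) = 1/(1 − (-25992)) = 1/25993. Expand this rational in ℤ_19: compute digits iteratively via d_i = x_i mod 19, x_{i+1} = (x_i − d_i)/19. The first 5 digits are (1, 0, 4, 15, 15).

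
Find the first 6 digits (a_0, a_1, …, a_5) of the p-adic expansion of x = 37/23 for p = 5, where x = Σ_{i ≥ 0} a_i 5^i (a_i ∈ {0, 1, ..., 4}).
(a_0, …, a_5) = (4, 3, 3, 1, 4, 0)

v_5(37/23) = 0 (numerator and denominator both coprime to 5), so x ∈ ℤ_5^×. Compute digits iteratively via a_i = x_i mod 5, x_{i+1} = (x_i − a_i)/5, with x_0 = x:
  x_0 = 37/23;  a_0 = 4;  x_1 = (x_0 − 4)/5 = -11/23
  x_1 = -11/23;  a_1 = 3;  x_2 = (x_1 − 3)/5 = -16/23
  x_2 = -16/23;  a_2 = 3;  x_3 = (x_2 − 3)/5 = -17/23
  x_3 = -17/23;  a_3 = 1;  x_4 = (x_3 − 1)/5 = -8/23
  x_4 = -8/23;  a_4 = 4;  x_5 = (x_4 − 4)/5 = -20/23
  x_5 = -20/23;  a_5 = 0;  x_6 = (x_5 − 0)/5 = -4/23
Digits: (4, 3, 3, 1, 4, 0).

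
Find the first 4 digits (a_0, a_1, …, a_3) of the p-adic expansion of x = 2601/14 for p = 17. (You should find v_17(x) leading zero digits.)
(a_0, …, a_3) = (0, 0, 14, 15)

v_17(2601/14) = 2, so a_0 = ... = a_1 = 0. Factor out: x = 17^2 · u with u = 9/14 a unit in ℤ_17. Expand u iteratively via a_{v+i} = u_i mod 17, u_{i+1} = (u_i − a_{v+i})/17:
  u_0 = 9/14;  a_2 = 14;  u_1 = (u_0 − 14)/17 = -11/14
  u_1 = -11/14;  a_3 = 15;  u_2 = (u_1 − 15)/17 = -13/14
Digits: (0, 0, 14, 15).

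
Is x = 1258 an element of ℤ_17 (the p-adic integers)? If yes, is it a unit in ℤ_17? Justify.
x ∈ ℤ_17 but not a unit; v_17(x) = 1 > 0

ℤ_17 = {x ∈ ℚ_17 : v_17(x) ≥ 0} and ℤ_17^× = {x ∈ ℤ_17 : v_17(x) = 0}. Here v_17(1258) = v_17(num) − v_17(den) = 1; compare against these criteria.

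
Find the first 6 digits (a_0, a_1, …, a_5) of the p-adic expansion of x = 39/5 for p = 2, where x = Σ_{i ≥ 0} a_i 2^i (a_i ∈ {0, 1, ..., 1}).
(a_0, …, a_5) = (1, 1, 0, 1, 1, 1)

v_2(39/5) = 0 (numerator and denominator both coprime to 2), so x ∈ ℤ_2^×. Compute digits iteratively via a_i = x_i mod 2, x_{i+1} = (x_i − a_i)/2, with x_0 = x:
  x_0 = 39/5;  a_0 = 1;  x_1 = (x_0 − 1)/2 = 17/5
  x_1 = 17/5;  a_1 = 1;  x_2 = (x_1 − 1)/2 = 6/5
  x_2 = 6/5;  a_2 = 0;  x_3 = (x_2 − 0)/2 = 3/5
  x_3 = 3/5;  a_3 = 1;  x_4 = (x_3 − 1)/2 = -1/5
  x_4 = -1/5;  a_4 = 1;  x_5 = (x_4 − 1)/2 = -3/5
  x_5 = -3/5;  a_5 = 1;  x_6 = (x_5 − 1)/2 = -4/5
Digits: (1, 1, 0, 1, 1, 1).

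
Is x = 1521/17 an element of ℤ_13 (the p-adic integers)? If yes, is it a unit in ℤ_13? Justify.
x ∈ ℤ_13 but not a unit; v_13(x) = 2 > 0

ℤ_13 = {x ∈ ℚ_13 : v_13(x) ≥ 0} and ℤ_13^× = {x ∈ ℤ_13 : v_13(x) = 0}. Here v_13(1521/17) = v_13(num) − v_13(den) = 2; compare against these criteria.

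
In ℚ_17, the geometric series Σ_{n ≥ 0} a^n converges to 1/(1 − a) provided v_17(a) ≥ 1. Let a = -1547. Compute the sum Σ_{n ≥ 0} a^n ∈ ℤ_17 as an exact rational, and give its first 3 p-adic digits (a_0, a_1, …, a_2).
Σ a^n = 1/(1 − a) = 1/1548;  first 3 digits = (1, 11, 13)

v_17(a) = 1 ≥ 1, so the series converges in ℤ_17 to 1/(1 − a) = 1/(1 − (-1547)) = 1/1548. Expand this rational in ℤ_17: compute digits iteratively via d_i = x_i mod 17, x_{i+1} = (x_i − d_i)/17. The first 3 digits are (1, 11, 13).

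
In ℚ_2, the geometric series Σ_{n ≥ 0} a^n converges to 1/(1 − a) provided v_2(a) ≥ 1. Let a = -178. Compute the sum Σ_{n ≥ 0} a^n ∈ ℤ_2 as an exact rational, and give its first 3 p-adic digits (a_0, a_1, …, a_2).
Σ a^n = 1/(1 − a) = 1/179;  first 3 digits = (1, 1, 0)

v_2(a) = 1 ≥ 1, so the series converges in ℤ_2 to 1/(1 − a) = 1/(1 − (-178)) = 1/179. Expand this rational in ℤ_2: compute digits iteratively via d_i = x_i mod 2, x_{i+1} = (x_i − d_i)/2. The first 3 digits are (1, 1, 0).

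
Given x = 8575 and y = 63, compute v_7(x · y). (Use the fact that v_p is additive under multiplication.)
v_7(540225) = 4

v_p(x) = 3 (factor: 8575 = 7^3 · 25); v_p(y) = 1 (factor: 63 = 7^1 · 9). Additivity: v_p(xy) = v_p(x) + v_p(y) = 3 + 1 = 4. (Direct check: xy = 540225 = 7^4 · (225).)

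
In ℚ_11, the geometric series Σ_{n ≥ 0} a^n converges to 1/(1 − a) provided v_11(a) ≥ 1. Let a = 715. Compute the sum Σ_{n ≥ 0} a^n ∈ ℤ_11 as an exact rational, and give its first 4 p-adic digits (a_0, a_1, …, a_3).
Σ a^n = 1/(1 − a) = -1/714;  first 4 digits = (1, 10, 6, 9)

v_11(a) = 1 ≥ 1, so the series converges in ℤ_11 to 1/(1 − a) = 1/(1 − 715) = -1/714. Expand this rational in ℤ_11: compute digits iteratively via d_i = x_i mod 11, x_{i+1} = (x_i − d_i)/11. The first 4 digits are (1, 10, 6, 9).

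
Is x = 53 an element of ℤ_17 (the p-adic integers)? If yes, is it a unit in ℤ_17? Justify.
x ∈ ℤ_17^× (unit); v_17(x) = 0

ℤ_17 = {x ∈ ℚ_17 : v_17(x) ≥ 0} and ℤ_17^× = {x ∈ ℤ_17 : v_17(x) = 0}. Here v_17(53) = v_17(num) − v_17(den) = 0; compare against these criteria.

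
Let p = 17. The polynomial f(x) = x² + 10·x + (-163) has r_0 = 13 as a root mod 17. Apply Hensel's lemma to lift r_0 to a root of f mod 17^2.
r_1 = 234 (mod 289)

Hensel: r_{i+1} = r_i − f(r_i)·(f′(r_i))^{-1} mod 17^{i+2}, f′(x) = 2x + 10. Iterate:
  r_0 = 13 (mod 17)
  r_1 = 234 (mod 289)
Final: r = 234 satisfies f(r) ≡ 0 mod 17^2.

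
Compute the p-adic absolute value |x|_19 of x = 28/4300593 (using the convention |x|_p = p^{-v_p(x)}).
|28/4300593|_19 = 130321

Step 1 — compute v_19(x) by factoring powers of 19 out of the numerator and denominator: v_19(28/4300593) = -4. Step 2 — apply |x|_p = p^{-v_p(x)} = 19^{4} = 130321.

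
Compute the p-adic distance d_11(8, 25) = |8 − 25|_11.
d_11(8, 25) = 1

Step 1 — x − y = 8 − 25 = -17. Step 2 — v_11(-17) = 0 (factor: -17 = −(11^0 · 17); the sign does not affect v_p). Step 3 — |x − y|_11 = 11^{0} = 1.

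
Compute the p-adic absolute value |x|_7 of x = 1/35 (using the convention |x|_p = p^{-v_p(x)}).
|1/35|_7 = 7

Step 1 — compute v_7(x) by factoring powers of 7 out of the numerator and denominator: v_7(1/35) = -1. Step 2 — apply |x|_p = p^{-v_p(x)} = 7^{1} = 7.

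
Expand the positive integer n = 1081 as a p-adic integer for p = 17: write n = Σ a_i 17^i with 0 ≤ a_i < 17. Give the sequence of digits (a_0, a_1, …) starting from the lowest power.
(a_0, a_1, …) = (10, 12, 3)

Repeated division by 17 gives the digits low-to-high: 1081 = 10 + 12·17^1 + 3·17^2. Digit sequence: (10, 12, 3).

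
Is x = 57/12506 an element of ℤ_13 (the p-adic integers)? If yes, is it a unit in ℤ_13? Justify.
x ∉ ℤ_13 (v_13(x) = -2 < 0)

ℤ_13 = {x ∈ ℚ_13 : v_13(x) ≥ 0} and ℤ_13^× = {x ∈ ℤ_13 : v_13(x) = 0}. Here v_13(57/12506) = v_13(num) − v_13(den) = -2; compare against these criteria.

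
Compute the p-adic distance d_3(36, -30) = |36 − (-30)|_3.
d_3(36, -30) = 1/3

Step 1 — x − y = 36 − (-30) = 66. Step 2 — v_3(66) = 1 (factor: 66 = (3^1 · 22); the sign does not affect v_p). Step 3 — |x − y|_3 = 3^{-1} = 1/3.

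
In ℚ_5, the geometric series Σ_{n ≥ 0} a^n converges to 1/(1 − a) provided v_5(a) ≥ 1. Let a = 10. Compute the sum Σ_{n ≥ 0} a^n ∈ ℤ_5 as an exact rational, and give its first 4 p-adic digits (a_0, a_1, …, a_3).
Σ a^n = 1/(1 − a) = -1/9;  first 4 digits = (1, 2, 4, 3)

v_5(a) = 1 ≥ 1, so the series converges in ℤ_5 to 1/(1 − a) = 1/(1 − 10) = -1/9. Expand this rational in ℤ_5: compute digits iteratively via d_i = x_i mod 5, x_{i+1} = (x_i − d_i)/5. The first 4 digits are (1, 2, 4, 3).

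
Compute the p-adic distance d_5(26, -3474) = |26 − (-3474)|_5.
d_5(26, -3474) = 1/125

Step 1 — x − y = 26 − (-3474) = 3500. Step 2 — v_5(3500) = 3 (factor: 3500 = (5^3 · 28); the sign does not affect v_p). Step 3 — |x − y|_5 = 5^{-3} = 1/125.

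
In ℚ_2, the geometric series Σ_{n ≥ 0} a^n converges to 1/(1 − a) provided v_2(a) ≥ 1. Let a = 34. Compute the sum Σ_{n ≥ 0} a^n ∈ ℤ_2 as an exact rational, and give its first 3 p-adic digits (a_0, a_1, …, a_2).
Σ a^n = 1/(1 − a) = -1/33;  first 3 digits = (1, 1, 1)

v_2(a) = 1 ≥ 1, so the series converges in ℤ_2 to 1/(1 − a) = 1/(1 − 34) = -1/33. Expand this rational in ℤ_2: compute digits iteratively via d_i = x_i mod 2, x_{i+1} = (x_i − d_i)/2. The first 3 digits are (1, 1, 1).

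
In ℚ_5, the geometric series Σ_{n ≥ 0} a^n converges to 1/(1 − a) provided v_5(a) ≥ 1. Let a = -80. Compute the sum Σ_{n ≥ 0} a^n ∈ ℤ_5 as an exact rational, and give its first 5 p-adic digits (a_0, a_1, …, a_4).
Σ a^n = 1/(1 − a) = 1/81;  first 5 digits = (1, 4, 2, 4, 1)

v_5(a) = 1 ≥ 1, so the series converges in ℤ_5 to 1/(1 − a) = 1/(1 − (-80)) = 1/81. Expand this rational in ℤ_5: compute digits iteratively via d_i = x_i mod 5, x_{i+1} = (x_i − d_i)/5. The first 5 digits are (1, 4, 2, 4, 1).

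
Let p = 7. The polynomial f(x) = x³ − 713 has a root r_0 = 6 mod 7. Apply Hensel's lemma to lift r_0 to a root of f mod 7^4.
r_3 = 286 (mod 2401)

Hensel: r_{i+1} = r_i − f(r_i)/f′(r_i) mod 7^{i+2}, where f′(x) = 3x². Iterate:
  r_0 = 6 (mod 7)
  r_1 = 41 (mod 49)
  r_2 = 286 (mod 343)
  r_3 = 286 (mod 2401)
Final: r = 286 with f(r) ≡ 0 mod 7^4.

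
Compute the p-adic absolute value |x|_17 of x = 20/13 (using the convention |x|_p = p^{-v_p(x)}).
|20/13|_17 = 1

Step 1 — compute v_17(x) by factoring powers of 17 out of the numerator and denominator: v_17(20/13) = 0. Step 2 — apply |x|_p = p^{-v_p(x)} = 17^{0} = 1.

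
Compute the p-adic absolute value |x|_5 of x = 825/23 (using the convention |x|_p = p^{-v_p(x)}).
|825/23|_5 = 1/25

Step 1 — compute v_5(x) by factoring powers of 5 out of the numerator and denominator: v_5(825/23) = 2. Step 2 — apply |x|_p = p^{-v_p(x)} = 5^{-2} = 1/25.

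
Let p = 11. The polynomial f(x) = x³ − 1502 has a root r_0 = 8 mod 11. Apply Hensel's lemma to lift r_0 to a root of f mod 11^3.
r_2 = 811 (mod 1331)

Hensel: r_{i+1} = r_i − f(r_i)/f′(r_i) mod 11^{i+2}, where f′(x) = 3x². Iterate:
  r_0 = 8 (mod 11)
  r_1 = 85 (mod 121)
  r_2 = 811 (mod 1331)
Final: r = 811 with f(r) ≡ 0 mod 11^3.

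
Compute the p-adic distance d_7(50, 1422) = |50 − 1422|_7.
d_7(50, 1422) = 1/343

Step 1 — x − y = 50 − 1422 = -1372. Step 2 — v_7(-1372) = 3 (factor: -1372 = −(7^3 · 4); the sign does not affect v_p). Step 3 — |x − y|_7 = 7^{-3} = 1/343.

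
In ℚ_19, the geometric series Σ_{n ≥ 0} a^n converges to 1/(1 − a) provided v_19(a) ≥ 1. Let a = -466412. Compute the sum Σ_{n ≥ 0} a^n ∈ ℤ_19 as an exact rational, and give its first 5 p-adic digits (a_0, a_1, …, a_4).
Σ a^n = 1/(1 − a) = 1/466413;  first 5 digits = (1, 0, 0, 8, 15)

v_19(a) = 3 ≥ 1, so the series converges in ℤ_19 to 1/(1 − a) = 1/(1 − (-466412)) = 1/466413. Expand this rational in ℤ_19: compute digits iteratively via d_i = x_i mod 19, x_{i+1} = (x_i − d_i)/19. The first 5 digits are (1, 0, 0, 8, 15).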